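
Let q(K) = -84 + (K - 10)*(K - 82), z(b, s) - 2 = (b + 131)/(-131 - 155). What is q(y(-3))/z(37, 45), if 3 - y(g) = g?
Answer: 15730/101 ≈ 155.74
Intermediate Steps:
z(b, s) = 441/286 - b/286 (z(b, s) = 2 + (b + 131)/(-131 - 155) = 2 + (131 + b)/(-286) = 2 + (131 + b)*(-1/286) = 2 + (-131/286 - b/286) = 441/286 - b/286)
y(g) = 3 - g
q(K) = -84 + (-82 + K)*(-10 + K) (q(K) = -84 + (-10 + K)*(-82 + K) = -84 + (-82 + K)*(-10 + K))
q(y(-3))/z(37, 45) = (736 + (3 - 1*(-3))**2 - 92*(3 - 1*(-3)))/(441/286 - 1/286*37) = (736 + (3 + 3)**2 - 92*(3 + 3))/(441/286 - 37/286) = (736 + 6**2 - 92*6)/(202/143) = (736 + 36 - 552)*(143/202) = 220*(143/202) = 15730/101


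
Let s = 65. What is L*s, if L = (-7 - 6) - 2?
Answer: -975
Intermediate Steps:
L = -15 (L = -13 - 2 = -15)
L*s = -15*65 = -975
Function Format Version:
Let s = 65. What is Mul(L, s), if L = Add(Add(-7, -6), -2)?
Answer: -975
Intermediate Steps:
L = -15 (L = Add(-13, -2) = -15)
Mul(L, s) = Mul(-15, 65) = -975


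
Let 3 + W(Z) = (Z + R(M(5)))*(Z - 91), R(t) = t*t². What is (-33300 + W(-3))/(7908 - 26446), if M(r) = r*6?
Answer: 2571021/18538 ≈ 138.69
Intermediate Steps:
M(r) = 6*r
R(t) = t³
W(Z) = -3 + (-91 + Z)*(27000 + Z) (W(Z) = -3 + (Z + (6*5)³)*(Z - 91) = -3 + (Z + 30³)*(-91 + Z) = -3 + (Z + 27000)*(-91 + Z) = -3 + (27000 + Z)*(-91 + Z) = -3 + (-91 + Z)*(27000 + Z))
(-33300 + W(-3))/(7908 - 26446) = (-33300 + (-2457003 + (-3)² + 26909*(-3)))/(7908 - 26446) = (-33300 + (-2457003 + 9 - 80727))/(-18538) = (-33300 - 2537721)*(-1/18538) = -2571021*(-1/18538) = 2571021/18538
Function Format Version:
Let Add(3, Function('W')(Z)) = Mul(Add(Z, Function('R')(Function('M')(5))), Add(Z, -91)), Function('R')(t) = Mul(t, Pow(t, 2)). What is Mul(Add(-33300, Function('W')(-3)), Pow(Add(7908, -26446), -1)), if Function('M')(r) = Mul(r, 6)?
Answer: Rational(2571021, 18538) ≈ 138.69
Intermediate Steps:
Function('M')(r) = Mul(6, r)
Function('R')(t) = Pow(t, 3)
Function('W')(Z) = Add(-3, Mul(Add(-91, Z), Add(27000, Z))) (Function('W')(Z) = Add(-3, Mul(Add(Z, Pow(Mul(6, 5), 3)), Add(Z, -91))) = Add(-3, Mul(Add(Z, Pow(30, 3)), Add(-91, Z))) = Add(-3, Mul(Add(Z, 27000), Add(-91, Z))) = Add(-3, Mul(Add(27000, Z), Add(-91, Z))) = Add(-3, Mul(Add(-91, Z), Add(27000, Z))))
Mul(Add(-33300, Function('W')(-3)), Pow(Add(7908, -26446), -1)) = Mul(Add(-33300, Add(-2457003, Pow(-3, 2), Mul(26909, -3))), Pow(Add(7908, -26446), -1)) = Mul(Add(-33300, Add(-2457003, 9, -80727)), Pow(-18538, -1)) = Mul(Add(-33300, -2537721), Rational(-1, 18538)) = Mul(-2571021, Rational(-1, 18538)) = Rational(2571021, 18538)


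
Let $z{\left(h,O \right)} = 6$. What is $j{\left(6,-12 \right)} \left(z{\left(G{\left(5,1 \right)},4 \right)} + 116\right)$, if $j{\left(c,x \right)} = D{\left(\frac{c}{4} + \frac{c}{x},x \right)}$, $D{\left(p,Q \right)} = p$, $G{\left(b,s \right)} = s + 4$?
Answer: $122$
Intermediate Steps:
$G{\left(b,s \right)} = 4 + s$
$j{\left(c,x \right)} = \frac{c}{4} + \frac{c}{x}$
$j{\left(6,-12 \right)} \left(z{\left(G{\left(5,1 \right)},4 \right)} + 116\right) = \left(\frac{1}{4} \cdot 6 + \frac{6}{-12}\right) \left(6 + 116\right) = \left(\frac{3}{2} + 6 \left(- \frac{1}{12}\right)\right) 122 = \left(\frac{3}{2} - \frac{1}{2}\right) 122 = 1 \cdot 122 = 122$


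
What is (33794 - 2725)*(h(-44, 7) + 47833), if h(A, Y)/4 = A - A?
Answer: 1486123477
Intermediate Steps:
h(A, Y) = 0 (h(A, Y) = 4*(A - A) = 4*0 = 0)
(33794 - 2725)*(h(-44, 7) + 47833) = (33794 - 2725)*(0 + 47833) = 31069*47833 = 1486123477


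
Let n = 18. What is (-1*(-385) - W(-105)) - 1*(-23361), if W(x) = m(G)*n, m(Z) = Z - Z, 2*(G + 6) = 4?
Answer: 23746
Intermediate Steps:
G = -4 (G = -6 + (½)*4 = -6 + 2 = -4)
m(Z) = 0
W(x) = 0 (W(x) = 0*18 = 0)
(-1*(-385) - W(-105)) - 1*(-23361) = (-1*(-385) - 1*0) - 1*(-23361) = (385 + 0) + 23361 = 385 + 23361 = 23746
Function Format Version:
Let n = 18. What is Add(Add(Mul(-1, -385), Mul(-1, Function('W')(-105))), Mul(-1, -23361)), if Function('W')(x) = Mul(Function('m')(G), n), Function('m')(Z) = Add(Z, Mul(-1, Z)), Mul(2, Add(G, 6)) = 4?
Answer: 23746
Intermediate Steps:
G = -4 (G = Add(-6, Mul(Rational(1, 2), 4)) = Add(-6, 2) = -4)
Function('m')(Z) = 0
Function('W')(x) = 0 (Function('W')(x) = Mul(0, 18) = 0)
Add(Add(Mul(-1, -385), Mul(-1, Function('W')(-105))), Mul(-1, -23361)) = Add(Add(Mul(-1, -385), Mul(-1, 0)), Mul(-1, -23361)) = Add(Add(385, 0), 23361) = Add(385, 23361) = 23746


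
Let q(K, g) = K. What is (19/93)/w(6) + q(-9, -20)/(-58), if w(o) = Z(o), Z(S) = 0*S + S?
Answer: 1531/8091 ≈ 0.18922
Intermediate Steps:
Z(S) = S (Z(S) = 0 + S = S)
w(o) = o
(19/93)/w(6) + q(-9, -20)/(-58) = (19/93)/6 - 9/(-58) = (19*(1/93))*(1/6) - 9*(-1/58) = (19/93)*(1/6) + 9/58 = 19/558 + 9/58 = 1531/8091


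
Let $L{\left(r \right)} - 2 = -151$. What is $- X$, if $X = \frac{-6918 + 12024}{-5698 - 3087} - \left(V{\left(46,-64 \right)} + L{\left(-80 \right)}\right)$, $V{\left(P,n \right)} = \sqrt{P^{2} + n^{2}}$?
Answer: $- \frac{1303859}{8785} + 2 \sqrt{1553} \approx -69.603$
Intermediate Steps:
$L{\left(r \right)} = -149$ ($L{\left(r \right)} = 2 - 151 = -149$)
$X = \frac{1303859}{8785} - 2 \sqrt{1553}$ ($X = \frac{-6918 + 12024}{-5698 - 3087} - \left(\sqrt{46^{2} + \left(-64\right)^{2}} - 149\right) = \frac{5106}{-8785} - \left(\sqrt{2116 + 4096} - 149\right) = 5106 \left(- \frac{1}{8785}\right) - \left(\sqrt{6212} - 149\right) = - \frac{5106}{8785} - \left(2 \sqrt{1553} - 149\right) = - \frac{5106}{8785} - \left(-149 + 2 \sqrt{1553}\right) = - \frac{5106}{8785} + \left(149 - 2 \sqrt{1553}\right) = \frac{1303859}{8785} - 2 \sqrt{1553} \approx 69.603$)
$- X = - (\frac{1303859}{8785} - 2 \sqrt{1553}) = - \frac{1303859}{8785} + 2 \sqrt{1553}$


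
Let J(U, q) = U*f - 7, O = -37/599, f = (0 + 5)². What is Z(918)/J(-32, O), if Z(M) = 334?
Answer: -334/807 ≈ -0.41388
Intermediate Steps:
f = 25 (f = 5² = 25)
O = -37/599 (O = -37*1/599 = -37/599 ≈ -0.061770)
J(U, q) = -7 + 25*U (J(U, q) = U*25 - 7 = 25*U - 7 = -7 + 25*U)
Z(918)/J(-32, O) = 334/(-7 + 25*(-32)) = 334/(-7 - 800) = 334/(-807) = 334*(-1/807) = -334/807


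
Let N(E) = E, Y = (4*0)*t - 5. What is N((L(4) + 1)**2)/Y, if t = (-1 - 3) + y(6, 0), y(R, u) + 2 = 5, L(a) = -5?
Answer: -16/5 ≈ -3.2000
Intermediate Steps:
y(R, u) = 3 (y(R, u) = -2 + 5 = 3)
t = -1 (t = (-1 - 3) + 3 = -4 + 3 = -1)
Y = -5 (Y = (4*0)*(-1) - 5 = 0*(-1) - 5 = 0 - 5 = -5)
N((L(4) + 1)**2)/Y = (-5 + 1)**2/(-5) = (-4)**2*(-1/5) = 16*(-1/5) = -16/5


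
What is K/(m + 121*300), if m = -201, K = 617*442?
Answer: 272714/36099 ≈ 7.5546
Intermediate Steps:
K = 272714
K/(m + 121*300) = 272714/(-201 + 121*300) = 272714/(-201 + 36300) = 272714/36099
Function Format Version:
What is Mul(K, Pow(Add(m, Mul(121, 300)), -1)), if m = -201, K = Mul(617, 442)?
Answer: Rational(272714, 36099) ≈ 7.5546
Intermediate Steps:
K = 272714
Mul(K, Pow(Add(m, Mul(121, 300)), -1)) = Mul(272714, Pow(Add(-201, Mul(121, 300)), -1)) = Mul(272714, Pow(Add(-201, 36300), -1)) = Mul(272714, Pow(36099, -1)) = Mul(272714, Rational(1, 36099)) = Rational(272714, 36099)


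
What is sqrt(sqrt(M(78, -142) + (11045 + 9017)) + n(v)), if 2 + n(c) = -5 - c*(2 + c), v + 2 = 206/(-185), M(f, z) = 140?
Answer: sqrt(-358231 + 34225*sqrt(20202))/185 ≈ 11.475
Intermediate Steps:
v = -576/185 (v = -2 + 206/(-185) = -2 + 206*(-1/185) = -2 - 206/185 = -576/185 ≈ -3.1135)
n(c) = -7 - c*(2 + c) (n(c) = -2 + (-5 - c*(2 + c)) = -7 - c*(2 + c))
sqrt(sqrt(M(78, -142) + (11045 + 9017)) + n(v)) = sqrt(sqrt(140 + (11045 + 9017)) + (-7 - (-576/185)**2 - 2*(-576/185))) = sqrt(sqrt(140 + 20062) + (-7 - 1*331776/34225 + 1152/185)) = sqrt(sqrt(20202) + (-7 - 331776/34225 + 1152/185)) = sqrt(sqrt(20202) - 358231/34225) = sqrt(-358231/34225 + sqrt(20202))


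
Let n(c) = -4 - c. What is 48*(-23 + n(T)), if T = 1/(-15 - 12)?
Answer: -11648/9 ≈ -1294.2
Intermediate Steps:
T = -1/27 (T = 1/(-27) = -1/27 ≈ -0.037037)
48*(-23 + n(T)) = 48*(-23 + (-4 - 1*(-1/27))) = 48*(-23 + (-4 + 1/27)) = 48*(-23 - 107/27) = 48*(-728/27) = -11648/9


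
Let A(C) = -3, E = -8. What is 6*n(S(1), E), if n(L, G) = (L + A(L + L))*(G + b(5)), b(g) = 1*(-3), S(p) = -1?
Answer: 264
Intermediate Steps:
b(g) = -3
n(L, G) = (-3 + G)*(-3 + L) (n(L, G) = (L - 3)*(G - 3) = (-3 + L)*(-3 + G) = (-3 + G)*(-3 + L))
6*n(S(1), E) = 6*(9 - 3*(-8) - 3*(-1) - 8*(-1)) = 6*(9 + 24 + 3 + 8) = 6*44 = 264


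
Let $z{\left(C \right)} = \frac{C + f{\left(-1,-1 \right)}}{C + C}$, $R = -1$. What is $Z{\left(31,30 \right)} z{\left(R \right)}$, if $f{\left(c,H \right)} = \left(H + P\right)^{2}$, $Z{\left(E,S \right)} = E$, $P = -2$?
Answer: $-124$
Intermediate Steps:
$f{\left(c,H \right)} = \left(-2 + H\right)^{2}$ ($f{\left(c,H \right)} = \left(H - 2\right)^{2} = \left(-2 + H\right)^{2}$)
$z{\left(C \right)} = \frac{9 + C}{2 C}$ ($z{\left(C \right)} = \frac{C + \left(-2 - 1\right)^{2}}{C + C} = \frac{C + \left(-3\right)^{2}}{2 C} = \left(C + 9\right) \frac{1}{2 C} = \left(9 + C\right) \frac{1}{2 C} = \frac{9 + C}{2 C}$)
$Z{\left(31,30 \right)} z{\left(R \right)} = 31 \frac{9 - 1}{2 \left(-1\right)} = 31 \cdot \frac{1}{2} \left(-1\right) 8 = 31 \left(-4\right) = -124$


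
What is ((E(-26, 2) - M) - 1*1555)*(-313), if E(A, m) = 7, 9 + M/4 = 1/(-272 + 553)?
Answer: 132986188/281 ≈ 4.7326e+5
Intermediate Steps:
M = -10112/281 (M = -36 + 4/(-272 + 553) = -36 + 4/281 = -10112/281 ≈ -35.986)
((E(-26, 2) - M) - 1*1555)*(-313) = ((7 - 1*(-10112/281)) - 1*1555)*(-313) = ((7 + 10112/281) - 1555)*(-313) = (12079/281 - 1555)*(-313) = -424876/281*(-313) = 132986188/281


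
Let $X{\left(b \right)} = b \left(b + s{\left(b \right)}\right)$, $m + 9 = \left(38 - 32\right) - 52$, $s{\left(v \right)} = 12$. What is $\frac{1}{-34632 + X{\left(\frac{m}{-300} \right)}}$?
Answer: $- \frac{3600}{124667159} \approx -2.8877 \cdot 10^{-5}$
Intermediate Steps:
$m = -55$ ($m = -9 + \left(\left(38 - 32\right) - 52\right) = -9 + \left(6 - 52\right) = -9 - 46 = -55$)
$X{\left(b \right)} = b \left(12 + b\right)$ ($X{\left(b \right)} = b \left(b + 12\right) = b \left(12 + b\right)$)
$\frac{1}{-34632 + X{\left(\frac{m}{-300} \right)}} = \frac{1}{-34632 + - \frac{55}{-300} \left(12 - \frac{55}{-300}\right)} = \frac{1}{-34632 + \left(-55\right) \left(- \frac{1}{300}\right) \left(12 - - \frac{11}{60}\right)} = \frac{1}{-34632 + \frac{11 \left(12 + \frac{11}{60}\right)}{60}} = \frac{1}{-34632 + \frac{11}{60} \cdot \frac{731}{60}} = \frac{1}{-34632 + \frac{8041}{3600}} = \frac{1}{- \frac{124667159}{3600}} = - \frac{3600}{124667159}$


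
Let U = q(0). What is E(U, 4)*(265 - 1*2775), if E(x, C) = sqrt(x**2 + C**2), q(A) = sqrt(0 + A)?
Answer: -10040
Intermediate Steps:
q(A) = sqrt(A)
U = 0 (U = sqrt(0) = 0)
E(x, C) = sqrt(C**2 + x**2)
E(U, 4)*(265 - 1*2775) = sqrt(4**2 + 0**2)*(265 - 1*2775) = sqrt(16 + 0)*(265 - 2775) = sqrt(16)*(-2510) = 4*(-2510) = -10040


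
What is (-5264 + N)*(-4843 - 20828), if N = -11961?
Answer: 442182975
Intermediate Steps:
(-5264 + N)*(-4843 - 20828) = (-5264 - 11961)*(-4843 - 20828) = -17225*(-25671) = 442182975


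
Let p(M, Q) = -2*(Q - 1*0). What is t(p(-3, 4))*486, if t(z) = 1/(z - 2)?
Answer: -243/5 ≈ -48.600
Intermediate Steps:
p(M, Q) = -2*Q (p(M, Q) = -2*(Q + 0) = -2*Q)
t(z) = 1/(-2 + z)
t(p(-3, 4))*486 = 486/(-2 - 2*4) = 486/(-2 - 8) = 486/(-10) = -⅒*486 = -243/5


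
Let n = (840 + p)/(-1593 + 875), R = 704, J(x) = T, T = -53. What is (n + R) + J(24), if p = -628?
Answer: 233603/359 ≈ 650.71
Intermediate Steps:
J(x) = -53
n = -106/359 (n = (840 - 628)/(-1593 + 875) = 212/(-718) = 212*(-1/718) = -106/359 ≈ -0.29526)
(n + R) + J(24) = (-106/359 + 704) - 53 = 252630/359 - 53 = 233603/359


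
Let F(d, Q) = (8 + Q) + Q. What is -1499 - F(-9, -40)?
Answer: -1427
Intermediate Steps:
F(d, Q) = 8 + 2*Q
-1499 - F(-9, -40) = -1499 - (8 + 2*(-40)) = -1499 - (8 - 80) = -1499 - 1*(-72) = -1499 + 72 = -1427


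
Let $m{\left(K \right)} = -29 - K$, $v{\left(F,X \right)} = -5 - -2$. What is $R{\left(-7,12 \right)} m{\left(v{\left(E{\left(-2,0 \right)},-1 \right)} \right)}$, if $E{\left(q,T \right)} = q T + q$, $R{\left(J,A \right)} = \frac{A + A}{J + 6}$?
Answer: $624$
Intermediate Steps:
$R{\left(J,A \right)} = \frac{2 A}{6 + J}$
$E{\left(q,T \right)} = q + T q$ ($E{\left(q,T \right)} = T q + q = q + T q$)
$v{\left(F,X \right)} = -3$ ($v{\left(F,X \right)} = -5 + 2 = -3$)
$R{\left(-7,12 \right)} m{\left(v{\left(E{\left(-2,0 \right)},-1 \right)} \right)} = 2 \cdot 12 \frac{1}{6 - 7} \left(-29 - -3\right) = 2 \cdot 12 \frac{1}{-1} \left(-29 + 3\right) = 2 \cdot 12 \left(-1\right) \left(-26\right) = \left(-24\right) \left(-26\right) = 624$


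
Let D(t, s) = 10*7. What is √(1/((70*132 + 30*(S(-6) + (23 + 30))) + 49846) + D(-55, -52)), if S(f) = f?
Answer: √16011480101/15124 ≈ 8.3666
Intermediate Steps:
D(t, s) = 70
√(1/((70*132 + 30*(S(-6) + (23 + 30))) + 49846) + D(-55, -52)) = √(1/((70*132 + 30*(-6 + (23 + 30))) + 49846) + 70) = √(1/((9240 + 30*(-6 + 53)) + 49846) + 70) = √(1/((9240 + 30*47) + 49846) + 70) = √(1/((9240 + 1410) + 49846) + 70) = √(1/(10650 + 49846) + 70) = √(1/60496 + 70) = √(4234721/60496) = √16011480101/15124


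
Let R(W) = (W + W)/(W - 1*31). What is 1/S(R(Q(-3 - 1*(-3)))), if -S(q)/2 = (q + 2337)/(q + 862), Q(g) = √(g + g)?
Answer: -431/2337 ≈ -0.18442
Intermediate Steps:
Q(g) = √2*√g (Q(g) = √(2*g) = √2*√g)
R(W) = 2*W/(-31 + W) (R(W) = (2*W)/(W - 31) = (2*W)/(-31 + W) = 2*W/(-31 + W))
S(q) = -2*(2337 + q)/(862 + q) (S(q) = -2*(q + 2337)/(q + 862) = -2*(2337 + q)/(862 + q))
1/S(R(Q(-3 - 1*(-3)))) = 1/(2*(-2337 - 2*√2*√(-3 - 1*(-3))/(-31 + √2*√(-3 - 1*(-3))))/(862 + 2*(√2*√(-3 - 1*(-3)))/(-31 + √2*√(-3 - 1*(-3))))) = 1/(2*(-2337 - 2*√2*√(-3 + 3)/(-31 + √2*√(-3 + 3)))/(862 + 2*(√2*√(-3 + 3))/(-31 + √2*√(-3 + 3)))) = 1/(2*(-2337 - 2*√2*√0/(-31 + √2*√0))/(862 + 2*(√2*√0)/(-31 + √2*√0))) = 1/(2*(-2337 - 2*√2*0/(-31 + √2*0))/(862 + 2*(√2*0)/(-31 + √2*0))) = 1/(2*(-2337 - 2*0/(-31 + 0))/(862 + 2*0/(-31 + 0))) = 1/(2*(-2337 - 2*0/(-31))/(862 + 2*0/(-31))) = 1/(2*(-2337 - 2*0*(-1)/31)/(862 + 2*0*(-1/31))) = 1/(2*(-2337 - 1*0)/(862 + 0)) = 1/(2*(-2337 + 0)/862) = 1/(2*(1/862)*(-2337)) = 1/(-2337/431) = -431/2337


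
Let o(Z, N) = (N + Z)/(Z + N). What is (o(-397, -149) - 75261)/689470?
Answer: -7526/68947 ≈ -0.10916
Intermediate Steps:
o(Z, N) = 1 (o(Z, N) = (N + Z)/(N + Z) = 1)
(o(-397, -149) - 75261)/689470 = (1 - 75261)/689470 = -75260*1/689470 = -7526/68947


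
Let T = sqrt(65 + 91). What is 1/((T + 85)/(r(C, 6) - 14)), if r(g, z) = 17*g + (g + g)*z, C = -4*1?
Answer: -11050/7069 + 260*sqrt(39)/7069 ≈ -1.3335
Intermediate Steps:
C = -4
r(g, z) = 17*g + 2*g*z (r(g, z) = 17*g + (2*g)*z = 17*g + 2*g*z)
T = 2*sqrt(39) (T = sqrt(156) = 2*sqrt(39) ≈ 12.490)
1/((T + 85)/(r(C, 6) - 14)) = 1/((2*sqrt(39) + 85)/(-4*(17 + 2*6) - 14)) = 1/((85 + 2*sqrt(39))/(-4*(17 + 12) - 14)) = 1/((85 + 2*sqrt(39))/(-4*29 - 14)) = 1/((85 + 2*sqrt(39))/(-116 - 14)) = 1/((85 + 2*sqrt(39))/(-130)) = 1/((85 + 2*sqrt(39))*(-1/130)) = 1/(-17/26 - sqrt(39)/65)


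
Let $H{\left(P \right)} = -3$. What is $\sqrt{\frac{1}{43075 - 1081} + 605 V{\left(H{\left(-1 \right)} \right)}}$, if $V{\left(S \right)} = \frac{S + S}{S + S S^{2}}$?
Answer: $\frac{5 \sqrt{948369166}}{13998} \approx 11.0$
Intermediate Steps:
$V{\left(S \right)} = \frac{2 S}{S + S^{3}}$
$\sqrt{\frac{1}{43075 - 1081} + 605 V{\left(H{\left(-1 \right)} \right)}} = \sqrt{\frac{1}{43075 - 1081} + 605 \frac{2}{1 + \left(-3\right)^{2}}} = \sqrt{\frac{1}{41994} + 605 \frac{2}{1 + 9}} = \sqrt{\frac{1}{41994} + 605 \cdot \frac{2}{10}} = \sqrt{\frac{1}{41994} + 605 \cdot 2 \cdot \frac{1}{10}} = \sqrt{\frac{1}{41994} + 605 \cdot \frac{1}{5}} = \sqrt{\frac{1}{41994} + 121} = \sqrt{\frac{5081275}{41994}} = \frac{5 \sqrt{948369166}}{13998}$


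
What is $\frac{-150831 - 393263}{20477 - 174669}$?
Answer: $\frac{272047}{77096} \approx 3.5287$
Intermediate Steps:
$\frac{-150831 - 393263}{20477 - 174669} = \frac{-150831 - 393263}{-154192} = \left(-150831 - 393263\right) \left(- \frac{1}{154192}\right) = \left(-544094\right) \left(- \frac{1}{154192}\right) = \frac{272047}{77096}$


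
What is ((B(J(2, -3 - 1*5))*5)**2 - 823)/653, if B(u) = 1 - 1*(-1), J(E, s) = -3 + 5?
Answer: -723/653 ≈ -1.1072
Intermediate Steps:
J(E, s) = 2
B(u) = 2 (B(u) = 1 + 1 = 2)
((B(J(2, -3 - 1*5))*5)**2 - 823)/653 = ((2*5)**2 - 823)/653 = (10**2 - 823)/653 = (100 - 823)/653 = (1/653)*(-723) = -723/653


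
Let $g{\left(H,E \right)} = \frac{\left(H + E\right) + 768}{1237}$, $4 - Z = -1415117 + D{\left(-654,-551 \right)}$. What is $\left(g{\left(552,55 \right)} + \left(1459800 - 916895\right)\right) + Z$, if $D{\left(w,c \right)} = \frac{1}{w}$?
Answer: $\frac{1584040018435}{808998} \approx 1.958 \cdot 10^{6}$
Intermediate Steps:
$Z = \frac{925489135}{654}$ ($Z = 4 - \left(-1415117 + \frac{1}{-654}\right) = 4 - \left(-1415117 - \frac{1}{654}\right) = 4 - - \frac{925486519}{654} = 4 + \frac{925486519}{654} = \frac{925489135}{654} \approx 1.4151 \cdot 10^{6}$)
$g{\left(H,E \right)} = \frac{768}{1237} + \frac{E}{1237} + \frac{H}{1237}$ ($g{\left(H,E \right)} = \left(\left(E + H\right) + 768\right) \frac{1}{1237} = \left(768 + E + H\right) \frac{1}{1237} = \frac{768}{1237} + \frac{E}{1237} + \frac{H}{1237}$)
$\left(g{\left(552,55 \right)} + \left(1459800 - 916895\right)\right) + Z = \left(\left(\frac{768}{1237} + \frac{1}{1237} \cdot 55 + \frac{1}{1237} \cdot 552\right) + \left(1459800 - 916895\right)\right) + \frac{925489135}{654} = \left(\left(\frac{768}{1237} + \frac{55}{1237} + \frac{552}{1237}\right) + \left(1459800 - 916895\right)\right) + \frac{925489135}{654} = \left(\frac{1375}{1237} + 542905\right) + \frac{925489135}{654} = \frac{671574860}{1237} + \frac{925489135}{654} = \frac{1584040018435}{808998}$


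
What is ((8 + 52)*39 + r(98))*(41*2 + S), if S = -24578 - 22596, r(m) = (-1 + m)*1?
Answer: -114763204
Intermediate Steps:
r(m) = -1 + m
S = -47174
((8 + 52)*39 + r(98))*(41*2 + S) = ((8 + 52)*39 + (-1 + 98))*(41*2 - 47174) = (60*39 + 97)*(82 - 47174) = (2340 + 97)*(-47092) = 2437*(-47092) = -114763204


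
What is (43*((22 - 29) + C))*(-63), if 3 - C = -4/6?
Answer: 9030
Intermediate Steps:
C = 11/3 (C = 3 - (-4)/6 = 3 - 1*(-⅔) = 3 + ⅔ = 11/3 ≈ 3.6667)
(43*((22 - 29) + C))*(-63) = (43*((22 - 29) + 11/3))*(-63) = (43*(-7 + 11/3))*(-63) = (43*(-10/3))*(-63) = -430/3*(-63) = 9030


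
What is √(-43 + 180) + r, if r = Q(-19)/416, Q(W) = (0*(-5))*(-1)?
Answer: √137 ≈ 11.705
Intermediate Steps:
Q(W) = 0 (Q(W) = 0*(-1) = 0)
r = 0 (r = 0/416 = 0*(1/416) = 0)
√(-43 + 180) + r = √(-43 + 180) + 0 = √137 + 0 = √137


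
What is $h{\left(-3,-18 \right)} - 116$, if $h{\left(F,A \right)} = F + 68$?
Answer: $-51$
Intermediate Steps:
$h{\left(F,A \right)} = 68 + F$
$h{\left(-3,-18 \right)} - 116 = \left(68 - 3\right) - 116 = 65 - 116 = -51$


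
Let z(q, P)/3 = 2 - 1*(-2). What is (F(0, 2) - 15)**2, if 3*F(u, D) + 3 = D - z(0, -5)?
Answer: 3364/9 ≈ 373.78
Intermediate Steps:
z(q, P) = 12 (z(q, P) = 3*(2 - 1*(-2)) = 3*(2 + 2) = 3*4 = 12)
F(u, D) = -5 + D/3 (F(u, D) = -1 + (D - 1*12)/3 = -1 + (D - 12)/3 = -1 + (-12 + D)/3 = -1 + (-4 + D/3) = -5 + D/3)
(F(0, 2) - 15)**2 = ((-5 + (1/3)*2) - 15)**2 = ((-5 + 2/3) - 15)**2 = (-13/3 - 15)**2 = (-58/3)**2 = 3364/9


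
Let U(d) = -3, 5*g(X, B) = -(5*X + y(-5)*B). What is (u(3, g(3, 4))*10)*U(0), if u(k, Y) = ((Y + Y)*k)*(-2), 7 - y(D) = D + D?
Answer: -5976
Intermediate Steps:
y(D) = 7 - 2*D (y(D) = 7 - (D + D) = 7 - 2*D)
g(X, B) = -X - 17*B/5 (g(X, B) = (-(5*X + (7 - 2*(-5))*B))/5 = (-(5*X + (7 + 10)*B))/5 = (-(5*X + 17*B))/5 = (-17*B - 5*X)/5 = -X - 17*B/5)
u(k, Y) = -4*Y*k (u(k, Y) = ((2*Y)*k)*(-2) = (2*Y*k)*(-2) = -4*Y*k)
(u(3, g(3, 4))*10)*U(0) = (-4*(-1*3 - 17/5*4)*3*10)*(-3) = (-4*(-3 - 68/5)*3*10)*(-3) = (-4*(-83/5)*3*10)*(-3) = ((996/5)*10)*(-3) = 1992*(-3) = -5976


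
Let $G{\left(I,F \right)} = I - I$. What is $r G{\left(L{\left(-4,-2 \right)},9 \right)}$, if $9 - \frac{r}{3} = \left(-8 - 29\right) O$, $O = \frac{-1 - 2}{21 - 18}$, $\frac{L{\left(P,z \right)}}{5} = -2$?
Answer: $0$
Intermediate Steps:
$L{\left(P,z \right)} = -10$ ($L{\left(P,z \right)} = 5 \left(-2\right) = -10$)
$G{\left(I,F \right)} = 0$
$O = -1$ ($O = - \frac{3}{3} = \left(-3\right) \frac{1}{3} = -1$)
$r = -84$ ($r = 27 - 3 \left(-8 - 29\right) \left(-1\right) = 27 - 3 \left(\left(-37\right) \left(-1\right)\right) = 27 - 111 = -84$)
$r G{\left(L{\left(-4,-2 \right)},9 \right)} = \left(-84\right) 0 = 0$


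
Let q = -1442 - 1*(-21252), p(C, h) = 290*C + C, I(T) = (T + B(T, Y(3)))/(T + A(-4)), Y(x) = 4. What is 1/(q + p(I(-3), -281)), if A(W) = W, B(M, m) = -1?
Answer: 7/139834 ≈ 5.0059e-5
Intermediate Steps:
I(T) = (-1 + T)/(-4 + T) (I(T) = (T - 1)/(T - 4) = (-1 + T)/(-4 + T))
p(C, h) = 291*C
q = 19810 (q = -1442 + 21252 = 19810)
1/(q + p(I(-3), -281)) = 1/(19810 + 291*((-1 - 3)/(-4 - 3))) = 1/(19810 + 291*(-4/(-7))) = 1/(19810 + 291*(-⅐*(-4))) = 1/(19810 + 291*(4/7)) = 1/(19810 + 1164/7) = 1/(139834/7) = 7/139834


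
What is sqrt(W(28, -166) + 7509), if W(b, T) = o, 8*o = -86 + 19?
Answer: sqrt(120010)/4 ≈ 86.606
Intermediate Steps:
o = -67/8 (o = (-86 + 19)/8 = (1/8)*(-67) = -67/8 ≈ -8.3750)
W(b, T) = -67/8
sqrt(W(28, -166) + 7509) = sqrt(-67/8 + 7509) = sqrt(60005/8) = sqrt(120010)/4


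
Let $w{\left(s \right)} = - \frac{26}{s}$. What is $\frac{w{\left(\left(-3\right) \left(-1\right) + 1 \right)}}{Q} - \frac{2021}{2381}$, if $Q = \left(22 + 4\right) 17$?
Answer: $- \frac{139809}{161908} \approx -0.86351$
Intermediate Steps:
$Q = 442$ ($Q = 26 \cdot 17 = 442$)
$\frac{w{\left(\left(-3\right) \left(-1\right) + 1 \right)}}{Q} - \frac{2021}{2381} = \frac{\left(-26\right) \frac{1}{\left(-3\right) \left(-1\right) + 1}}{442} - \frac{2021}{2381} = - \frac{26}{3 + 1} \cdot \frac{1}{442} - \frac{2021}{2381} = - \frac{26}{4} \cdot \frac{1}{442} - \frac{2021}{2381} = \left(-26\right) \frac{1}{4} \cdot \frac{1}{442} - \frac{2021}{2381} = \left(- \frac{13}{2}\right) \frac{1}{442} - \frac{2021}{2381} = - \frac{1}{68} - \frac{2021}{2381} = - \frac{139809}{161908}$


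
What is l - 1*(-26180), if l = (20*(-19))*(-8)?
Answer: 29220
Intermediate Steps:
l = 3040 (l = -380*(-8) = 3040)
l - 1*(-26180) = 3040 - 1*(-26180) = 3040 + 26180 = 29220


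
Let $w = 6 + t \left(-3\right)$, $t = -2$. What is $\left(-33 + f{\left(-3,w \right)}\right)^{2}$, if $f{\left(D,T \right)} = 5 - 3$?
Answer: $961$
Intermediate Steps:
$w = 12$ ($w = 6 - -6 = 6 + 6 = 12$)
$f{\left(D,T \right)} = 2$
$\left(-33 + f{\left(-3,w \right)}\right)^{2} = \left(-33 + 2\right)^{2} = \left(-31\right)^{2} = 961$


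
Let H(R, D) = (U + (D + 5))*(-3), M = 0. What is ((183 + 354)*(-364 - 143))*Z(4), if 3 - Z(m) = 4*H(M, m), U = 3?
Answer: -40022073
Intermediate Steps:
H(R, D) = -24 - 3*D (H(R, D) = (3 + (D + 5))*(-3) = (3 + (5 + D))*(-3) = (8 + D)*(-3) = -24 - 3*D)
Z(m) = 99 + 12*m (Z(m) = 3 - 4*(-24 - 3*m) = 3 - (-96 - 12*m) = 3 + (96 + 12*m) = 99 + 12*m)
((183 + 354)*(-364 - 143))*Z(4) = ((183 + 354)*(-364 - 143))*(99 + 12*4) = (537*(-507))*(99 + 48) = -272259*147 = -40022073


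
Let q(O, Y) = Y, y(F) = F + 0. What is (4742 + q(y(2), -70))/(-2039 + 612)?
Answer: -4672/1427 ≈ -3.2740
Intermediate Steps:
y(F) = F
(4742 + q(y(2), -70))/(-2039 + 612) = (4742 - 70)/(-2039 + 612) = 4672/(-1427) = 4672*(-1/1427) = -4672/1427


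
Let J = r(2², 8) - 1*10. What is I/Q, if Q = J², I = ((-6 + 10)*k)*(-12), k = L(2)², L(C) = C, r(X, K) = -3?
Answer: -192/169 ≈ -1.1361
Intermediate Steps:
k = 4 (k = 2² = 4)
I = -192 (I = ((-6 + 10)*4)*(-12) = (4*4)*(-12) = 16*(-12) = -192)
J = -13 (J = -3 - 1*10 = -3 - 10 = -13)
Q = 169 (Q = (-13)² = 169)
I/Q = -192/169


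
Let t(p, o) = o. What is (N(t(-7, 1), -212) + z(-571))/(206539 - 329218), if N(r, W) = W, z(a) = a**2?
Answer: -325829/122679 ≈ -2.6559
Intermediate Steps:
(N(t(-7, 1), -212) + z(-571))/(206539 - 329218) = (-212 + (-571)**2)/(206539 - 329218) = (-212 + 326041)/(-122679) = 325829*(-1/122679) = -325829/122679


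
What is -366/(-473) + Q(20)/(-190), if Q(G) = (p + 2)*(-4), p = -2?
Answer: 366/473 ≈ 0.77378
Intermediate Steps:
Q(G) = 0 (Q(G) = (-2 + 2)*(-4) = 0*(-4) = 0)
-366/(-473) + Q(20)/(-190) = -366/(-473) + 0/(-190) = -366*(-1/473) + 0*(-1/190) = 366/473 + 0 = 366/473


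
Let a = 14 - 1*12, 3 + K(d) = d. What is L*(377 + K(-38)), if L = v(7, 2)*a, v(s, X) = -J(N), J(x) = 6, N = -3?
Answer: -4032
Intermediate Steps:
K(d) = -3 + d
v(s, X) = -6 (v(s, X) = -1*6 = -6)
a = 2 (a = 14 - 12 = 2)
L = -12 (L = -6*2 = -12)
L*(377 + K(-38)) = -12*(377 + (-3 - 38)) = -12*(377 - 41) = -12*336 = -4032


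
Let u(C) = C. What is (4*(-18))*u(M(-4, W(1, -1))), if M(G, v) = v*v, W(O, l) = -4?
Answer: -1152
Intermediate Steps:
M(G, v) = v²
(4*(-18))*u(M(-4, W(1, -1))) = (4*(-18))*(-4)² = -72*16 = -1152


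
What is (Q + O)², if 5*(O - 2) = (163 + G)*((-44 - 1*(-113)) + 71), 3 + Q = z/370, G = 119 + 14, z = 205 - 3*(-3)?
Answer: 2350708372804/34225 ≈ 6.8684e+7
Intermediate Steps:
z = 214 (z = 205 + 9 = 214)
G = 133
Q = -448/185 (Q = -3 + 214/370 = -3 + 214*(1/370) = -3 + 107/185 = -448/185 ≈ -2.4216)
O = 8290 (O = 2 + ((163 + 133)*((-44 - 1*(-113)) + 71))/5 = 2 + (296*((-44 + 113) + 71))/5 = 2 + (296*(69 + 71))/5 = 2 + (296*140)/5 = 2 + (⅕)*41440 = 2 + 8288 = 8290)
(Q + O)² = (-448/185 + 8290)² = (1533202/185)² = 2350708372804/34225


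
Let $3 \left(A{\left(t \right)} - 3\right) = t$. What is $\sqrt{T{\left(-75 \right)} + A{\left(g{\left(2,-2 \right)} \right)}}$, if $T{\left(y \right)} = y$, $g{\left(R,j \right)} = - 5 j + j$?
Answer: $\frac{4 i \sqrt{39}}{3} \approx 8.3267 i$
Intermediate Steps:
$g{\left(R,j \right)} = - 4 j$
$A{\left(t \right)} = 3 + \frac{t}{3}$
$\sqrt{T{\left(-75 \right)} + A{\left(g{\left(2,-2 \right)} \right)}} = \sqrt{-75 + \left(3 + \frac{\left(-4\right) \left(-2\right)}{3}\right)} = \sqrt{-75 + \left(3 + \frac{1}{3} \cdot 8\right)} = \sqrt{-75 + \left(3 + \frac{8}{3}\right)} = \sqrt{-75 + \frac{17}{3}} = \sqrt{- \frac{208}{3}} = \frac{4 i \sqrt{39}}{3}$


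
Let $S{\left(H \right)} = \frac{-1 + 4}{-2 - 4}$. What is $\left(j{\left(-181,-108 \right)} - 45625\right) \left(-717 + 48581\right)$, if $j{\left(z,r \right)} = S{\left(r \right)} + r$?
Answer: $-2188988244$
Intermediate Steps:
$S{\left(H \right)} = - \frac{1}{2}$ ($S{\left(H \right)} = \frac{3}{-6} = 3 \left(- \frac{1}{6}\right) = - \frac{1}{2}$)
$j{\left(z,r \right)} = - \frac{1}{2} + r$
$\left(j{\left(-181,-108 \right)} - 45625\right) \left(-717 + 48581\right) = \left(\left(- \frac{1}{2} - 108\right) - 45625\right) \left(-717 + 48581\right) = \left(- \frac{217}{2} - 45625\right) 47864 = \left(- \frac{91467}{2}\right) 47864 = -2188988244$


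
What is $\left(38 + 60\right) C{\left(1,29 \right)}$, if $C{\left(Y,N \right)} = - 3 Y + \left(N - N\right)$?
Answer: $-294$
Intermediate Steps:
$C{\left(Y,N \right)} = - 3 Y$ ($C{\left(Y,N \right)} = - 3 Y + 0 = - 3 Y$)
$\left(38 + 60\right) C{\left(1,29 \right)} = \left(38 + 60\right) \left(\left(-3\right) 1\right) = 98 \left(-3\right) = -294$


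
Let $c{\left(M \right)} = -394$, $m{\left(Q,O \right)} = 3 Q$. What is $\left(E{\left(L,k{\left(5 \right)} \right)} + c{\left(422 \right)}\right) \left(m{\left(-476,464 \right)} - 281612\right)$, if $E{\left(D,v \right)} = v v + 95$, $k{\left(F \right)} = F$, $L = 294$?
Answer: $77552960$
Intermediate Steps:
$E{\left(D,v \right)} = 95 + v^{2}$ ($E{\left(D,v \right)} = v^{2} + 95 = 95 + v^{2}$)
$\left(E{\left(L,k{\left(5 \right)} \right)} + c{\left(422 \right)}\right) \left(m{\left(-476,464 \right)} - 281612\right) = \left(\left(95 + 5^{2}\right) - 394\right) \left(3 \left(-476\right) - 281612\right) = \left(\left(95 + 25\right) - 394\right) \left(-1428 - 281612\right) = \left(120 - 394\right) \left(-283040\right) = \left(-274\right) \left(-283040\right) = 77552960$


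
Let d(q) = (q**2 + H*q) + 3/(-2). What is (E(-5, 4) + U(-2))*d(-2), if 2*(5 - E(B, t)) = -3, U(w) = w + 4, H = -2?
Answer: 221/4 ≈ 55.250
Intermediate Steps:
U(w) = 4 + w
E(B, t) = 13/2 (E(B, t) = 5 - 1/2*(-3) = 5 + 3/2 = 13/2)
d(q) = -3/2 + q**2 - 2*q (d(q) = (q**2 - 2*q) + 3/(-2) = (q**2 - 2*q) + 3*(-1/2) = (q**2 - 2*q) - 3/2 = -3/2 + q**2 - 2*q)
(E(-5, 4) + U(-2))*d(-2) = (13/2 + (4 - 2))*(-3/2 + (-2)**2 - 2*(-2)) = (13/2 + 2)*(-3/2 + 4 + 4) = (17/2)*(13/2) = 221/4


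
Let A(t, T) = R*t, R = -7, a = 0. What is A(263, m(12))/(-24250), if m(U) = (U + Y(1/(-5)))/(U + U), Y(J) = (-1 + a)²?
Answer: 1841/24250 ≈ 0.075917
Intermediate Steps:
Y(J) = 1 (Y(J) = (-1 + 0)² = (-1)² = 1)
m(U) = (1 + U)/(2*U) (m(U) = (U + 1)/(U + U) = (1 + U)/((2*U)) = (1 + U)*(1/(2*U)) = (1 + U)/(2*U))
A(t, T) = -7*t
A(263, m(12))/(-24250) = -7*263/(-24250) = -1841*(-1/24250) = 1841/24250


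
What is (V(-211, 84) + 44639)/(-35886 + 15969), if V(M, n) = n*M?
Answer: -26915/19917 ≈ -1.3514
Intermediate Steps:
V(M, n) = M*n
(V(-211, 84) + 44639)/(-35886 + 15969) = (-211*84 + 44639)/(-35886 + 15969) = (-17724 + 44639)/(-19917) = 26915*(-1/19917) = -26915/19917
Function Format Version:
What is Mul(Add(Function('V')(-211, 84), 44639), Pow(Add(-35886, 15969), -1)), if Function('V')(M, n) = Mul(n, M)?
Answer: Rational(-26915, 19917) ≈ -1.3514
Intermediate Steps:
Function('V')(M, n) = Mul(M, n)
Mul(Add(Function('V')(-211, 84), 44639), Pow(Add(-35886, 15969), -1)) = Mul(Add(Mul(-211, 84), 44639), Pow(Add(-35886, 15969), -1)) = Mul(Add(-17724, 44639), Pow(-19917, -1)) = Mul(26915, Rational(-1, 19917)) = Rational(-26915, 19917)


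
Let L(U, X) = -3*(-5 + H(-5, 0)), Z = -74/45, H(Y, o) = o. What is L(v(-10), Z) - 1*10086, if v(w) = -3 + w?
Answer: -10071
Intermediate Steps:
Z = -74/45 (Z = -74*1/45 = -74/45 ≈ -1.6444)
L(U, X) = 15 (L(U, X) = -3*(-5 + 0) = -3*(-5) = 15)
L(v(-10), Z) - 1*10086 = 15 - 1*10086 = 15 - 10086 = -10071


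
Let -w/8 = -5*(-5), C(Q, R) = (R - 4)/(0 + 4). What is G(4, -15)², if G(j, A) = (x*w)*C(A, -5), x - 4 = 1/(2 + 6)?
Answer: 55130625/16 ≈ 3.4457e+6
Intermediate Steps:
C(Q, R) = -1 + R/4 (C(Q, R) = (-4 + R)/4 = (-4 + R)*(¼) = -1 + R/4)
w = -200 (w = -(-40)*(-5) = -8*25 = -200)
x = 33/8 (x = 4 + 1/(2 + 6) = 4 + 1/8 = 4 + ⅛ = 33/8 ≈ 4.1250)
G(j, A) = 7425/4 (G(j, A) = ((33/8)*(-200))*(-1 + (¼)*(-5)) = -825*(-1 - 5/4) = -825*(-9/4) = 7425/4)
G(4, -15)² = (7425/4)² = 55130625/16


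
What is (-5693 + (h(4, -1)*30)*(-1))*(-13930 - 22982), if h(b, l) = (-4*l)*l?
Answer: 205710576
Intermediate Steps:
h(b, l) = -4*l²
(-5693 + (h(4, -1)*30)*(-1))*(-13930 - 22982) = (-5693 + (-4*(-1)²*30)*(-1))*(-13930 - 22982) = (-5693 + (-4*1*30)*(-1))*(-36912) = (-5693 - 4*30*(-1))*(-36912) = (-5693 - 120*(-1))*(-36912) = (-5693 + 120)*(-36912) = -5573*(-36912) = 205710576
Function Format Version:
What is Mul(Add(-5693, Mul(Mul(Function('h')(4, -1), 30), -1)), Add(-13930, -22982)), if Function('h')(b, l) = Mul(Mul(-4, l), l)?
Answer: 205710576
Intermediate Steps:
Function('h')(b, l) = Mul(-4, Pow(l, 2))
Mul(Add(-5693, Mul(Mul(Function('h')(4, -1), 30), -1)), Add(-13930, -22982)) = Mul(Add(-5693, Mul(Mul(Mul(-4, Pow(-1, 2)), 30), -1)), Add(-13930, -22982)) = Mul(Add(-5693, Mul(Mul(Mul(-4, 1), 30), -1)), -36912) = Mul(Add(-5693, Mul(Mul(-4, 30), -1)), -36912) = Mul(Add(-5693, Mul(-120, -1)), -36912) = Mul(Add(-5693, 120), -36912) = Mul(-5573, -36912) = 205710576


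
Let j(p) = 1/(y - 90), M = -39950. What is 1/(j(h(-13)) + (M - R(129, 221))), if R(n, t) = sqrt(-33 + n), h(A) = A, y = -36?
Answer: -634246326/25338144233305 + 63504*sqrt(6)/25338144233305 ≈ -2.5025e-5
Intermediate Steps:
j(p) = -1/126 (j(p) = 1/(-36 - 90) = 1/(-126) = -1/126)
1/(j(h(-13)) + (M - R(129, 221))) = 1/(-1/126 + (-39950 - sqrt(-33 + 129))) = 1/(-1/126 + (-39950 - sqrt(96))) = 1/(-1/126 + (-39950 - 4*sqrt(6))) = 1/(-5033701/126 - 4*sqrt(6))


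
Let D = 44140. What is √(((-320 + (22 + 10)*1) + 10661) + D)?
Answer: 9*√673 ≈ 233.48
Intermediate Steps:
√(((-320 + (22 + 10)*1) + 10661) + D) = √(((-320 + (22 + 10)*1) + 10661) + 44140) = √(((-320 + 32*1) + 10661) + 44140) = √(((-320 + 32) + 10661) + 44140) = √((-288 + 10661) + 44140) = √(10373 + 44140) = √54513 = 9*√673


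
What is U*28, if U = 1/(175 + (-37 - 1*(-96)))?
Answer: 14/117 ≈ 0.11966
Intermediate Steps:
U = 1/234 (U = 1/(175 + (-37 + 96)) = 1/(175 + 59) = 1/234 ≈ 0.0042735)
U*28 = (1/234)*28 = 14/117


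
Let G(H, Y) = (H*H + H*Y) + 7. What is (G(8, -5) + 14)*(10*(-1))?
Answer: -450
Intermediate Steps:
G(H, Y) = 7 + H² + H*Y (G(H, Y) = (H² + H*Y) + 7 = 7 + H² + H*Y)
(G(8, -5) + 14)*(10*(-1)) = ((7 + 8² + 8*(-5)) + 14)*(10*(-1)) = ((7 + 64 - 40) + 14)*(-10) = (31 + 14)*(-10) = 45*(-10) = -450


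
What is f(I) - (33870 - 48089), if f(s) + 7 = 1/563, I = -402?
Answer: 8001357/563 ≈ 14212.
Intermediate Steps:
f(s) = -3940/563 (f(s) = -7 + 1/563 = -3940/563)
f(I) - (33870 - 48089) = -3940/563 - (33870 - 48089) = -3940/563 - 1*(-14219) = -3940/563 + 14219 = 8001357/563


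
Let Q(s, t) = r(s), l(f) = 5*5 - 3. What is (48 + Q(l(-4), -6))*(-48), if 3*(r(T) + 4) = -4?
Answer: -2048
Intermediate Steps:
r(T) = -16/3 (r(T) = -4 + (⅓)*(-4) = -4 - 4/3 = -16/3)
l(f) = 22 (l(f) = 25 - 3 = 22)
Q(s, t) = -16/3
(48 + Q(l(-4), -6))*(-48) = (48 - 16/3)*(-48) = (128/3)*(-48) = -2048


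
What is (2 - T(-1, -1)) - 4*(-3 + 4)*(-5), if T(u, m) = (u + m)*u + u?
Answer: 21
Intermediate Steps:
T(u, m) = u + u*(m + u) (T(u, m) = (m + u)*u + u = u*(m + u) + u = u + u*(m + u))
(2 - T(-1, -1)) - 4*(-3 + 4)*(-5) = (2 - (-1)*(1 - 1 - 1)) - 4*(-3 + 4)*(-5) = (2 - (-1)*(-1)) - 4*(-5) = (2 - 1*1) - 4*(-5) = (2 - 1) + 20 = 1 + 20 = 21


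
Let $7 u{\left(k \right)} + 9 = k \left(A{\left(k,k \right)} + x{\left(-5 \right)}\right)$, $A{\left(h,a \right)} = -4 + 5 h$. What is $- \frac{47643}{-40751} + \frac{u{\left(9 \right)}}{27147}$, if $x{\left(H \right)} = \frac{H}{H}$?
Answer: $\frac{3022862922}{2581290593} \approx 1.1711$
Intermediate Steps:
$x{\left(H \right)} = 1$
$u{\left(k \right)} = - \frac{9}{7} + \frac{k \left(-3 + 5 k\right)}{7}$ ($u{\left(k \right)} = - \frac{9}{7} + \frac{k \left(\left(-4 + 5 k\right) + 1\right)}{7} = - \frac{9}{7} + \frac{k \left(-3 + 5 k\right)}{7}$)
$- \frac{47643}{-40751} + \frac{u{\left(9 \right)}}{27147} = - \frac{47643}{-40751} + \frac{- \frac{9}{7} + \frac{1}{7} \cdot 9 + \frac{1}{7} \cdot 9 \left(-4 + 5 \cdot 9\right)}{27147} = \left(-47643\right) \left(- \frac{1}{40751}\right) + \left(- \frac{9}{7} + \frac{9}{7} + \frac{1}{7} \cdot 9 \left(-4 + 45\right)\right) \frac{1}{27147} = \frac{47643}{40751} + \left(- \frac{9}{7} + \frac{9}{7} + \frac{1}{7} \cdot 9 \cdot 41\right) \frac{1}{27147} = \frac{47643}{40751} + \left(- \frac{9}{7} + \frac{9}{7} + \frac{369}{7}\right) \frac{1}{27147} = \frac{47643}{40751} + \frac{369}{7} \cdot \frac{1}{27147} = \frac{47643}{40751} + \frac{123}{63343} = \frac{3022862922}{2581290593}$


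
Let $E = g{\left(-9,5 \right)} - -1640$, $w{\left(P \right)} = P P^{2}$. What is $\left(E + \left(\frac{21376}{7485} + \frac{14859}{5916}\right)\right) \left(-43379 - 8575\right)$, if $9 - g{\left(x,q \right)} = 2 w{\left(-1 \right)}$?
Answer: $- \frac{211701120959923}{2460070} \approx -8.6055 \cdot 10^{7}$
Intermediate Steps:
$w{\left(P \right)} = P^{3}$
$g{\left(x,q \right)} = 11$ ($g{\left(x,q \right)} = 9 - 2 \left(-1\right)^{3} = 9 - 2 \left(-1\right) = 9 - -2 = 9 + 2 = 11$)
$E = 1651$ ($E = 11 - -1640 = 11 + 1640 = 1651$)
$\left(E + \left(\frac{21376}{7485} + \frac{14859}{5916}\right)\right) \left(-43379 - 8575\right) = \left(1651 + \left(\frac{21376}{7485} + \frac{14859}{5916}\right)\right) \left(-43379 - 8575\right) = \left(1651 + \left(21376 \cdot \frac{1}{7485} + 14859 \cdot \frac{1}{5916}\right)\right) \left(-51954\right) = \left(1651 + \left(\frac{21376}{7485} + \frac{4953}{1972}\right)\right) \left(-51954\right) = \left(1651 + \frac{79226677}{14760420}\right) \left(-51954\right) = \frac{24448680097}{14760420} \left(-51954\right) = - \frac{211701120959923}{2460070}$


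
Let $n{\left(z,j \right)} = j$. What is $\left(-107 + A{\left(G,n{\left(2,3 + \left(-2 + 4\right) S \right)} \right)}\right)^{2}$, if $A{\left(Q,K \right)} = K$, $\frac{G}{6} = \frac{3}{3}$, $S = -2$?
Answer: $11664$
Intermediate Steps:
$G = 6$ ($G = 6 \cdot \frac{3}{3} = 6 \cdot 3 \cdot \frac{1}{3} = 6 \cdot 1 = 6$)
$\left(-107 + A{\left(G,n{\left(2,3 + \left(-2 + 4\right) S \right)} \right)}\right)^{2} = \left(-107 + \left(3 + \left(-2 + 4\right) \left(-2\right)\right)\right)^{2} = \left(-107 + \left(3 + 2 \left(-2\right)\right)\right)^{2} = \left(-107 + \left(3 - 4\right)\right)^{2} = \left(-107 - 1\right)^{2} = \left(-108\right)^{2} = 11664$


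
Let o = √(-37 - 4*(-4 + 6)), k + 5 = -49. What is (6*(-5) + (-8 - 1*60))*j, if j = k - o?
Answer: 5292 + 294*I*√5 ≈ 5292.0 + 657.4*I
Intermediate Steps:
k = -54 (k = -5 - 49 = -54)
o = 3*I*√5 (o = √(-37 - 4*2) = √(-37 - 8) = √(-45) = 3*I*√5 ≈ 6.7082*I)
j = -54 - 3*I*√5 ≈ -54.0 - 6.7082*I
(6*(-5) + (-8 - 1*60))*j = (6*(-5) + (-8 - 1*60))*(-54 - 3*I*√5) = (-30 + (-8 - 60))*(-54 - 3*I*√5) = (-30 - 68)*(-54 - 3*I*√5) = -98*(-54 - 3*I*√5) = 5292 + 294*I*√5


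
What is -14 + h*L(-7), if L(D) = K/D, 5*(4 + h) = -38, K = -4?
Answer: -722/35 ≈ -20.629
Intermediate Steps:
h = -58/5 (h = -4 + (1/5)*(-38) = -4 - 38/5 = -58/5 ≈ -11.600)
L(D) = -4/D
-14 + h*L(-7) = -14 - (-232)/(5*(-7)) = -14 - (-232)*(-1)/(5*7) = -14 - 58/5*4/7 = -14 - 232/35 = -722/35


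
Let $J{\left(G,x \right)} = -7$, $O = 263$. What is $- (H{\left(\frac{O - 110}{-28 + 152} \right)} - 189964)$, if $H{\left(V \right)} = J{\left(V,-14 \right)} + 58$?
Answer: $189913$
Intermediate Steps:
$H{\left(V \right)} = 51$ ($H{\left(V \right)} = -7 + 58 = 51$)
$- (H{\left(\frac{O - 110}{-28 + 152} \right)} - 189964) = - (51 - 189964) = \left(-1\right) \left(-189913\right) = 189913$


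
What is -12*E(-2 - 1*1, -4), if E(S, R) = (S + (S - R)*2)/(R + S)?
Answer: -12/7 ≈ -1.7143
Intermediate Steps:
E(S, R) = (-2*R + 3*S)/(R + S) (E(S, R) = (S + (-2*R + 2*S))/(R + S) = (-2*R + 3*S)/(R + S))
-12*E(-2 - 1*1, -4) = -12*(-2*(-4) + 3*(-2 - 1*1))/(-4 + (-2 - 1*1)) = -12*(8 + 3*(-2 - 1))/(-4 + (-2 - 1)) = -12*(8 + 3*(-3))/(-4 - 3) = -12*(8 - 9)/(-7) = -(-12)*(-1)/7 = -12*1/7 = -12/7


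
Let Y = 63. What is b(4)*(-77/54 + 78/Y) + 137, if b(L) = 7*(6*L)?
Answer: 949/9 ≈ 105.44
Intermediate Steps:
b(L) = 42*L
b(4)*(-77/54 + 78/Y) + 137 = (42*4)*(-77/54 + 78/63) + 137 = 168*(-77*1/54 + 78*(1/63)) + 137 = 168*(-77/54 + 26/21) + 137 = 168*(-71/378) + 137 = -284/9 + 137 = 949/9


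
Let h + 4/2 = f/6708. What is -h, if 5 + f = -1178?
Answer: 1123/516 ≈ 2.1764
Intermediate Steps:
f = -1183 (f = -5 - 1178 = -1183)
h = -1123/516 (h = -2 - 1183/6708 = -2 - 1183*1/6708 = -2 - 91/516 = -1123/516 ≈ -2.1764)
-h = -1*(-1123/516) = 1123/516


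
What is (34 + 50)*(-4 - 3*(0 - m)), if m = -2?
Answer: -840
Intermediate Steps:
(34 + 50)*(-4 - 3*(0 - m)) = (34 + 50)*(-4 - 3*(0 - 1*(-2))) = 84*(-4 - 3*(0 + 2)) = 84*(-4 - 3*2) = 84*(-4 - 6) = 84*(-10) = -840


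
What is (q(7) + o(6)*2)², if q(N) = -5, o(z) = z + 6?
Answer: 361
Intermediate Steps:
o(z) = 6 + z
(q(7) + o(6)*2)² = (-5 + (6 + 6)*2)² = (-5 + 12*2)² = (-5 + 24)² = 19² = 361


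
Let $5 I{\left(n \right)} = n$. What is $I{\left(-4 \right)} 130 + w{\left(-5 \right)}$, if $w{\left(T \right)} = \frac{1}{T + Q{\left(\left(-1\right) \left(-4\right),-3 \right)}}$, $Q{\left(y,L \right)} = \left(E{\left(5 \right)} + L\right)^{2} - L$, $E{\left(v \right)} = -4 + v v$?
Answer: $- \frac{33487}{322} \approx -104.0$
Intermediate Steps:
$E{\left(v \right)} = -4 + v^{2}$
$I{\left(n \right)} = \frac{n}{5}$
$Q{\left(y,L \right)} = \left(21 + L\right)^{2} - L$ ($Q{\left(y,L \right)} = \left(\left(-4 + 5^{2}\right) + L\right)^{2} - L = \left(\left(-4 + 25\right) + L\right)^{2} - L = \left(21 + L\right)^{2} - L$)
$w{\left(T \right)} = \frac{1}{327 + T}$ ($w{\left(T \right)} = \frac{1}{T - \left(-3 - \left(21 - 3\right)^{2}\right)} = \frac{1}{T + \left(18^{2} + 3\right)} = \frac{1}{T + \left(324 + 3\right)} = \frac{1}{T + 327} = \frac{1}{327 + T}$)
$I{\left(-4 \right)} 130 + w{\left(-5 \right)} = \frac{1}{5} \left(-4\right) 130 + \frac{1}{327 - 5} = \left(- \frac{4}{5}\right) 130 + \frac{1}{322} = -104 + \frac{1}{322} = - \frac{33487}{322}$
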